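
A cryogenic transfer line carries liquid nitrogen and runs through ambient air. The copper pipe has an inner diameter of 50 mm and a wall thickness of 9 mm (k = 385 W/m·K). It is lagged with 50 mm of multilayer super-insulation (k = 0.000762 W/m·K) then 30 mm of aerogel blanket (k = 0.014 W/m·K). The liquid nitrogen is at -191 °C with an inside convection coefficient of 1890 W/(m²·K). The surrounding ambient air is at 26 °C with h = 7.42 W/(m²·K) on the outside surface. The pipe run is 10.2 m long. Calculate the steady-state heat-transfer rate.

Q ≈ 11.5 W

Radial resistances (cylindrical: R_cond = ln(r_o/r_i)/(2πkL), R_conv = 1/(h·2πrL)):
R_inner film = 1/(h_i·2πr₁L) = 1/(1890×2π×0.025×10.2) = 3.302×10^-4 K/W
R_copper pipe wall = ln(34/25)/(2π×385×10.2) = 1.246×10^-5 K/W
R_multilayer super-insulation = ln(84/34)/(2π×0.000762×10.2) = 18.52 K/W
R_aerogel blanket = ln(114/84)/(2π×0.014×10.2) = 0.3404 K/W
R_outer film = 1/(h_o·2πr_oL) = 1/(7.42×2π×0.114×10.2) = 0.01845 K/W
R_total = 18.88 K/W
Q = ΔT/R_total = 217/18.88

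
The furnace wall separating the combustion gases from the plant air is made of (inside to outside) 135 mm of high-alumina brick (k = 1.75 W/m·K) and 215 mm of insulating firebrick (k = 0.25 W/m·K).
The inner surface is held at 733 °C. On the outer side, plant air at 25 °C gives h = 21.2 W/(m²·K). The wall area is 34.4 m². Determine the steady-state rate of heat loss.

Q ≈ 24700 W

Thermal resistances in series:
R_high-alumina brick = L/(kA) = 0.135/(1.75×34.4) = 0.002243 K/W
R_insulating firebrick = L/(kA) = 0.215/(0.25×34.4) = 0.025 K/W
R_outer film = 1/(h_o·A) = 1/(21.2×34.4) = 0.001371 K/W
R_total = 0.02861 K/W
Q = ΔT / R_total = 708 / 0.02861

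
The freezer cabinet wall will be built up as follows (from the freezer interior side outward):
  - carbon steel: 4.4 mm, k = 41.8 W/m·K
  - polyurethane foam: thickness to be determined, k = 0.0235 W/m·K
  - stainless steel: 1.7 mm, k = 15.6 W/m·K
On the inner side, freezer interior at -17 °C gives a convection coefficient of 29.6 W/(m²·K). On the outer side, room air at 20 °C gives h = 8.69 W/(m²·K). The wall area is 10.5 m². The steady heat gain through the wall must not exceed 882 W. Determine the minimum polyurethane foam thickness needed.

L ≈ 6.85 mm

Thermal resistances in series:
R_inner film = 1/(h_i·A) = 1/(29.6×10.5) = 0.003218 K/W
R_carbon steel = L/(kA) = 0.0044/(41.8×10.5) = 1.003×10^-5 K/W
R_stainless steel = L/(kA) = 0.0017/(15.6×10.5) = 1.038×10^-5 K/W
R_outer film = 1/(h_o·A) = 1/(8.69×10.5) = 0.01096 K/W
Sum of the known resistances R_other = 0.0142 K/W
Required total resistance R_tot = ΔT/Q_allow = 37/882 = 0.04195 K/W
R_polyurethane foam = R_tot − R_other = 0.02775 K/W
L = R·k·A = 0.02775×0.0235×10.5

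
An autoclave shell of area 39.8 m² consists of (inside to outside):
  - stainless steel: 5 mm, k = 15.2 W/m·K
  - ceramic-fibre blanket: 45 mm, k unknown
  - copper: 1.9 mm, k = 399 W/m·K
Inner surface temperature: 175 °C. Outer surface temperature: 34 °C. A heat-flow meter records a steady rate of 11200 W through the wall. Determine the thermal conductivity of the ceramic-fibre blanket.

Series thermal resistances:
R_stainless steel = L/(kA) = 0.005/(15.2×39.8) = 8.265×10^-6 K/W
R_copper = L/(kA) = 0.0019/(399×39.8) = 1.196×10^-7 K/W
Sum of known resistances R_other = 8.385×10^-6 K/W
Total R = ΔT/Q = 141/11200 = 0.01259 K/W
R_ceramic-fibre blanket = R_total − R_other = 0.01258 K/W
k = L/(R·A) = 0.045/(0.01258×39.8)

k ≈ 0.0899 W/(m·K)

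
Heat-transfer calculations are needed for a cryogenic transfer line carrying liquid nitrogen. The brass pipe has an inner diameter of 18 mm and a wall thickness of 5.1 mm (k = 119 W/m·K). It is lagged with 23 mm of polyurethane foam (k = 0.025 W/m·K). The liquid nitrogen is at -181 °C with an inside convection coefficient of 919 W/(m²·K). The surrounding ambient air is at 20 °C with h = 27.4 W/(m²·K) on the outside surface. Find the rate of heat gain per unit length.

Cylindrical conduction, so R = ln(r₂/r₁)/(2πkL) per layer, in series:
R_inner film = 1/(h_i·2πr₁L) = 1/(919×2π×0.009×1) = 0.01924 K/W
R_brass pipe wall = ln(14.1/9)/(2π×119×1) = 6.004×10^-4 K/W
R_polyurethane foam = ln(37.1/14.1)/(2π×0.025×1) = 6.159 K/W
R_outer film = 1/(h_o·2πr_oL) = 1/(27.4×2π×0.0371×1) = 0.1566 K/W
R_total = 6.335 K/W
Q = ΔT/R_total = 201/6.335

q′ ≈ 31.7 W/m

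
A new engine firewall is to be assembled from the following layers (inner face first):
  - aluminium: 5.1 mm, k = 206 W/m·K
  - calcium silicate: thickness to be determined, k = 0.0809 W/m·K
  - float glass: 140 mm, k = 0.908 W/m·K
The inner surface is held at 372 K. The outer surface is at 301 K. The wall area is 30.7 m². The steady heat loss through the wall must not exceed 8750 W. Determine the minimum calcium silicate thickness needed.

Model the wall as resistances in series:
R_aluminium = L/(kA) = 0.0051/(206×30.7) = 8.064×10^-7 K/W
R_float glass = L/(kA) = 0.14/(0.908×30.7) = 0.005022 K/W
Sum of the known resistances R_other = 0.005023 K/W
Required total resistance R_tot = ΔT/Q_allow = 71/8750 = 0.008114 K/W
R_calcium silicate = R_tot − R_other = 0.003091 K/W
L = R·k·A = 0.003091×0.0809×30.7

L ≈ 7.68 mm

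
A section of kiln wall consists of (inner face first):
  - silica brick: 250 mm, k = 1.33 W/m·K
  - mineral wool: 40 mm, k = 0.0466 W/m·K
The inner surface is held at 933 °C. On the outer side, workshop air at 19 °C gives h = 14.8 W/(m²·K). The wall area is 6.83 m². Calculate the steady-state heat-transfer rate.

Q ≈ 5600 W

Using the resistance-network approach (series):
R_silica brick = L/(kA) = 0.25/(1.33×6.83) = 0.02752 K/W
R_mineral wool = L/(kA) = 0.04/(0.0466×6.83) = 0.1257 K/W
R_outer film = 1/(h_o·A) = 1/(14.8×6.83) = 0.009893 K/W
R_total = 0.1631 K/W
Q = ΔT / R_total = 914 / 0.1631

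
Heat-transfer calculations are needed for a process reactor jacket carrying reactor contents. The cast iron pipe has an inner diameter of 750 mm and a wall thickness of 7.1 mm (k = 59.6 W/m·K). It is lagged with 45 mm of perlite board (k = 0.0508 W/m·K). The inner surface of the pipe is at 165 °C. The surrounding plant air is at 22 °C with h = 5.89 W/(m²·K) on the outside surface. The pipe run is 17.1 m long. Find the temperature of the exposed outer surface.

Per-layer cylindrical resistances, series-summed:
R_cast iron pipe wall = ln(382.1/375)/(2π×59.6×17.1) = 2.929×10^-6 K/W
R_perlite board = ln(427.1/382.1)/(2π×0.0508×17.1) = 0.0204 K/W
R_outer film = 1/(h_o·2πr_oL) = 1/(5.89×2π×0.4271×17.1) = 0.0037 K/W
R_total = 0.0241 K/W
Q = ΔT/R_total = 143/0.0241
Q = 5930 W
T_interface = T_inner − Q·ΣR(inner→interface) = 165 − 5930×0.0204

T ≈ 44 °C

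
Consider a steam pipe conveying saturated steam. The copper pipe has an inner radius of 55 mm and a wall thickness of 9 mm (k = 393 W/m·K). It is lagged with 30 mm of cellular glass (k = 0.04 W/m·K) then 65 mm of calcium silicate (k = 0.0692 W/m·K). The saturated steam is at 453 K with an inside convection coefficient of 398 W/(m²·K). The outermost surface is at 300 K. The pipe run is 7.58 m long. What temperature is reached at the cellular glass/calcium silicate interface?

For a radial system each layer contributes R = ln(r_out/r_in)/(2πkL); films add R = 1/(hA).
R_inner film = 1/(h_i·2πr₁L) = 1/(398×2π×0.055×7.58) = 9.592×10^-4 K/W
R_copper pipe wall = ln(64/55)/(2π×393×7.58) = 8.097×10^-6 K/W
R_cellular glass = ln(94/64)/(2π×0.04×7.58) = 0.2018 K/W
R_calcium silicate = ln(159/94)/(2π×0.0692×7.58) = 0.1595 K/W
R_total = 0.3622 K/W
Q = ΔT/R_total = 153/0.3622
Q = 422 W
T_interface = T_inner − Q·ΣR(inner→interface) = 453 − 422×0.2028

T ≈ 367 K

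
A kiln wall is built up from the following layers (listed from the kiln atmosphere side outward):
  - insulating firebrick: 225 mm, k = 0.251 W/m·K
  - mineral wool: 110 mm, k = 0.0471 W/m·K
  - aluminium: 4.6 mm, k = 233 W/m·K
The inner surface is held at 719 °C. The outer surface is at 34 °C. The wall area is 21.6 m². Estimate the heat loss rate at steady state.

Q ≈ 4580 W

Series thermal resistances:
R_insulating firebrick = L/(kA) = 0.225/(0.251×21.6) = 0.0415 K/W
R_mineral wool = L/(kA) = 0.11/(0.0471×21.6) = 0.1081 K/W
R_aluminium = L/(kA) = 0.0046/(233×21.6) = 9.14×10^-7 K/W
R_total = 0.1496 K/W
Q = ΔT / R_total = 685 / 0.1496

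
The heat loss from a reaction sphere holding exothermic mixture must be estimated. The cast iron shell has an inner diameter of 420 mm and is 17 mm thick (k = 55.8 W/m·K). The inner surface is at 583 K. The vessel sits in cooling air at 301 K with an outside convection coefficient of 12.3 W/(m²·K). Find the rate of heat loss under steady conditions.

Q ≈ 2240 W

Spherical conduction: R = (1/r_in − 1/r_out)/(4πk) per layer; series-sum.
R_cast iron shell = (1/0.21 − 1/0.227)/(4π×55.8) = 5.086×10^-4 K/W
R_outer film = 1/(h·4πr_o²) = 1/(12.3×4π×0.227²) = 0.1256 K/W
R_total = 0.1261 K/W
Q = ΔT/R_total = 282/0.1261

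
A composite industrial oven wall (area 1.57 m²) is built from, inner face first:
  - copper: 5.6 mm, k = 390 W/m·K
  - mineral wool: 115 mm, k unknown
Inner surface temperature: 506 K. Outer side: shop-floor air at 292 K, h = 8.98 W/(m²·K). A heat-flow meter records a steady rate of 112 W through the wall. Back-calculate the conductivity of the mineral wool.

Using the resistance-network approach (series):
R_copper = L/(kA) = 0.0056/(390×1.57) = 9.146×10^-6 K/W
R_outer film = 1/(h_o·A) = 1/(8.98×1.57) = 0.07093 K/W
Sum of known resistances R_other = 0.07094 K/W
Total R = ΔT/Q = 214/112 = 1.911 K/W
R_mineral wool = R_total − R_other = 1.84 K/W
k = L/(R·A) = 0.115/(1.84×1.57)

k ≈ 0.0398 W/(m·K)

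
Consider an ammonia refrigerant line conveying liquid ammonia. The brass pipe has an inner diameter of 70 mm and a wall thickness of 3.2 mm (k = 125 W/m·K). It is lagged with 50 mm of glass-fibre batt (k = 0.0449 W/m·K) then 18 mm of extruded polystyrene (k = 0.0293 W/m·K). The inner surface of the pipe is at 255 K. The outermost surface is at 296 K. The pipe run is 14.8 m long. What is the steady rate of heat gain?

Q ≈ 153 W

Treating each annulus and film as a series resistance:
R_brass pipe wall = ln(38.2/35)/(2π×125×14.8) = 7.527×10^-6 K/W
R_glass-fibre batt = ln(88.2/38.2)/(2π×0.0449×14.8) = 0.2004 K/W
R_extruded polystyrene = ln(106.2/88.2)/(2π×0.0293×14.8) = 0.06816 K/W
R_total = 0.2686 K/W
Q = ΔT/R_total = 41/0.2686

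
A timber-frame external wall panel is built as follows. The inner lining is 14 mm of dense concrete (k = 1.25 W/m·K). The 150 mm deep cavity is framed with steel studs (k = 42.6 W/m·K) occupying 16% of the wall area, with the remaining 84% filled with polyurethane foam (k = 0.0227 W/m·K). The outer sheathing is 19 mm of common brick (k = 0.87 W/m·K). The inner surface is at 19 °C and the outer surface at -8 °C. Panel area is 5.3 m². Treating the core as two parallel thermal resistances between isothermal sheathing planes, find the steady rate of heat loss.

Sheathing layers in series; stud and cavity paths in parallel between them.
R_inner = 0.014/(1.25×5.3) = 0.002113 K/W
R_stud  = 0.15/(42.6×0.16×5.3) = 0.004152 K/W
R_cav   = 0.15/(0.0227×0.84×5.3) = 1.484 K/W
1/R_core = 1/R_stud + 1/R_cav → R_core = 0.004141 K/W
R_outer = 0.019/(0.87×5.3) = 0.004121 K/W
R_total = 0.01037 K/W
Q = ΔT/R_total = 27/0.01037

Q ≈ 2600 W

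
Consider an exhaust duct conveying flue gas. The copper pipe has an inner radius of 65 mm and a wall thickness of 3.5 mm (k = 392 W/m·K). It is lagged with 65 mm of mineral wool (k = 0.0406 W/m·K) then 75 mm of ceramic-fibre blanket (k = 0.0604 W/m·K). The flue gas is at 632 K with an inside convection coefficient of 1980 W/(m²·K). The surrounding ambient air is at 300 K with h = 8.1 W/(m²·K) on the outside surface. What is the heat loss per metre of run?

q′ ≈ 85.4 W/m

Cylindrical conduction, so R = ln(r₂/r₁)/(2πkL) per layer, in series:
R_inner film = 1/(h_i·2πr₁L) = 1/(1980×2π×0.065×1) = 0.001237 K/W
R_copper pipe wall = ln(68.5/65)/(2π×392×1) = 2.129×10^-5 K/W
R_mineral wool = ln(133.5/68.5)/(2π×0.0406×1) = 2.616 K/W
R_ceramic-fibre blanket = ln(208.5/133.5)/(2π×0.0604×1) = 1.175 K/W
R_outer film = 1/(h_o·2πr_oL) = 1/(8.1×2π×0.2085×1) = 0.09424 K/W
R_total = 3.886 K/W
Q = ΔT/R_total = 332/3.886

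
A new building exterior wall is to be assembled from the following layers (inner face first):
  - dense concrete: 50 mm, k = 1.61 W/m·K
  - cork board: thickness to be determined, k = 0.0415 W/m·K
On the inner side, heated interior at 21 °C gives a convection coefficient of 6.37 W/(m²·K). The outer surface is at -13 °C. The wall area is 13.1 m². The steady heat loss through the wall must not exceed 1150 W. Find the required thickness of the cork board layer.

L ≈ 8.27 mm

Using the resistance-network approach (series):
R_inner film = 1/(h_i·A) = 1/(6.37×13.1) = 0.01198 K/W
R_dense concrete = L/(kA) = 0.05/(1.61×13.1) = 0.002371 K/W
Sum of the known resistances R_other = 0.01435 K/W
Required total resistance R_tot = ΔT/Q_allow = 34/1150 = 0.02957 K/W
R_cork board = R_tot − R_other = 0.01521 K/W
L = R·k·A = 0.01521×0.0415×13.1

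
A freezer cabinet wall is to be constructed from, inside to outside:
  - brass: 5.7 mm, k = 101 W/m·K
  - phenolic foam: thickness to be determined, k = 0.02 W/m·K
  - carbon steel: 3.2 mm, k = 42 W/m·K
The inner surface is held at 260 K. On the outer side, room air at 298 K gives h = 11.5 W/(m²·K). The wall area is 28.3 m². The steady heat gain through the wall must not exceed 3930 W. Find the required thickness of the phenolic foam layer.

L ≈ 3.73 mm

Treating each layer as a thermal resistance in series:
R_brass = L/(kA) = 0.0057/(101×28.3) = 1.994×10^-6 K/W
R_carbon steel = L/(kA) = 0.0032/(42×28.3) = 2.692×10^-6 K/W
R_outer film = 1/(h_o·A) = 1/(11.5×28.3) = 0.003073 K/W
Sum of the known resistances R_other = 0.003077 K/W
Required total resistance R_tot = ΔT/Q_allow = 38/3930 = 0.009669 K/W
R_phenolic foam = R_tot − R_other = 0.006592 K/W
L = R·k·A = 0.006592×0.02×28.3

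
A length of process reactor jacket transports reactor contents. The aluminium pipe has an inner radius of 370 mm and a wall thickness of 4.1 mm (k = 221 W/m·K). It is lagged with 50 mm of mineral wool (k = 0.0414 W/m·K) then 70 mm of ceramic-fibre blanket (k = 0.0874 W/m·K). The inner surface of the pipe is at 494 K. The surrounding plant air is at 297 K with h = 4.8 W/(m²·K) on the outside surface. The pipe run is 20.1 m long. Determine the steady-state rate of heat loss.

Cylindrical conduction, so R = ln(r₂/r₁)/(2πkL) per layer, in series:
R_aluminium pipe wall = ln(374.1/370)/(2π×221×20.1) = 3.948×10^-7 K/W
R_mineral wool = ln(424.1/374.1)/(2π×0.0414×20.1) = 0.02399 K/W
R_ceramic-fibre blanket = ln(494.1/424.1)/(2π×0.0874×20.1) = 0.01384 K/W
R_outer film = 1/(h_o·2πr_oL) = 1/(4.8×2π×0.4941×20.1) = 0.003339 K/W
R_total = 0.04117 K/W
Q = ΔT/R_total = 197/0.04117

Q ≈ 4780 W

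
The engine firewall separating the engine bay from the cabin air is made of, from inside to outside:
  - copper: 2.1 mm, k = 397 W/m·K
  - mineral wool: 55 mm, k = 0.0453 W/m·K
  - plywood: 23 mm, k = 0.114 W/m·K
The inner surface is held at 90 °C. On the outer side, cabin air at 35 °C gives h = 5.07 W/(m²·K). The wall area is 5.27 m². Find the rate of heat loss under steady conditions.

Thermal resistances in series:
R_copper = L/(kA) = 0.0021/(397×5.27) = 1.004×10^-6 K/W
R_mineral wool = L/(kA) = 0.055/(0.0453×5.27) = 0.2304 K/W
R_plywood = L/(kA) = 0.023/(0.114×5.27) = 0.03828 K/W
R_outer film = 1/(h_o·A) = 1/(5.07×5.27) = 0.03743 K/W
R_total = 0.3061 K/W
Q = ΔT / R_total = 55 / 0.3061

Q ≈ 180 W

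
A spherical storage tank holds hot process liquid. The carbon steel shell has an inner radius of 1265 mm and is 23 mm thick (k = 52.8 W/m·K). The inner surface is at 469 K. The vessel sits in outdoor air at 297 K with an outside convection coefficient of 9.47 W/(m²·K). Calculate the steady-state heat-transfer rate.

Q ≈ 33800 W

Radial (spherical) resistances in series:
R_carbon steel shell = (1/1.265 − 1/1.288)/(4π×52.8) = 2.128×10^-5 K/W
R_outer film = 1/(h·4πr_o²) = 1/(9.47×4π×1.288²) = 0.005065 K/W
R_total = 0.005087 K/W
Q = ΔT/R_total = 172/0.005087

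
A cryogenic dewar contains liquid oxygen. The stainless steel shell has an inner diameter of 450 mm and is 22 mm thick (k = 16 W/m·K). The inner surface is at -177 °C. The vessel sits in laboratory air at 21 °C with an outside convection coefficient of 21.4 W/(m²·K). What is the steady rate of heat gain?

Each spherical layer contributes R = (1/r_i − 1/r_o)/(4πk):
R_stainless steel shell = (1/0.225 − 1/0.247)/(4π×16) = 0.001969 K/W
R_outer film = 1/(h·4πr_o²) = 1/(21.4×4π×0.247²) = 0.06095 K/W
R_total = 0.06292 K/W
Q = ΔT/R_total = 198/0.06292

Q ≈ 3150 W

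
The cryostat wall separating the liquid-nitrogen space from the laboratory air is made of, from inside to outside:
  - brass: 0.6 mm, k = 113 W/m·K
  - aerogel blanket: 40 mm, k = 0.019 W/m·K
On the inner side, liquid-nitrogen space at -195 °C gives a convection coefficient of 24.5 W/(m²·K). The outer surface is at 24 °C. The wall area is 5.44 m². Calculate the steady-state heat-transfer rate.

Model the wall as resistances in series:
R_inner film = 1/(h_i·A) = 1/(24.5×5.44) = 0.007503 K/W
R_brass = L/(kA) = 0.0006/(113×5.44) = 9.761×10^-7 K/W
R_aerogel blanket = L/(kA) = 0.04/(0.019×5.44) = 0.387 K/W
R_total = 0.3945 K/W
Q = ΔT / R_total = 219 / 0.3945

Q ≈ 555 W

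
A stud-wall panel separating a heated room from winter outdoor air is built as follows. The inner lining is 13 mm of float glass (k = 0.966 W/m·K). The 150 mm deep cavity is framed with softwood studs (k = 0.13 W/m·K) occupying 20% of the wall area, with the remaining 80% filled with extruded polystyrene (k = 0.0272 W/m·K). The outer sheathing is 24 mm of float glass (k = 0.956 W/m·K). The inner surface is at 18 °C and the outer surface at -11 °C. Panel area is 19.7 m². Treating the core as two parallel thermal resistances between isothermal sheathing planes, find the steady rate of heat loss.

Sheathing layers in series; stud and cavity paths in parallel between them.
R_inner = 0.013/(0.966×19.7) = 6.831×10^-4 K/W
R_stud  = 0.15/(0.13×0.2×19.7) = 0.2929 K/W
R_cav   = 0.15/(0.0272×0.8×19.7) = 0.3499 K/W
1/R_core = 1/R_stud + 1/R_cav → R_core = 0.1594 K/W
R_outer = 0.024/(0.956×19.7) = 0.001274 K/W
R_total = 0.1614 K/W
Q = ΔT/R_total = 29/0.1614

Q ≈ 180 W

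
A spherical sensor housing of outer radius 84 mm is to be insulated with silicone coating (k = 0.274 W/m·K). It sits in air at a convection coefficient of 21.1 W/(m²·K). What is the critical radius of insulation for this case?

r_cr ≈ 26 mm

For a sphere r_cr = 2k/h = 2×0.274/21.1
r_cr = 26 mm; since the bare radius (84 mm) is above r_cr, any added insulation will reduce heat loss.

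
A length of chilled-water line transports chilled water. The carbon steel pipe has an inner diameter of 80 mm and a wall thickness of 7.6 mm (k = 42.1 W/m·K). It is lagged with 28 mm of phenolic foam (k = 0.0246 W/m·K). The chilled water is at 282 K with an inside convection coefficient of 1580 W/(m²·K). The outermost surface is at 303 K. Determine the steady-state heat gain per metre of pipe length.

Radial resistances (cylindrical: R_cond = ln(r_o/r_i)/(2πkL), R_conv = 1/(h·2πrL)):
R_inner film = 1/(h_i·2πr₁L) = 1/(1580×2π×0.04×1) = 0.002518 K/W
R_carbon steel pipe wall = ln(47.6/40)/(2π×42.1×1) = 6.576×10^-4 K/W
R_phenolic foam = ln(75.6/47.6)/(2π×0.0246×1) = 2.993 K/W
R_total = 2.996 K/W
Q = ΔT/R_total = 21/2.996

q′ ≈ 7.01 W/m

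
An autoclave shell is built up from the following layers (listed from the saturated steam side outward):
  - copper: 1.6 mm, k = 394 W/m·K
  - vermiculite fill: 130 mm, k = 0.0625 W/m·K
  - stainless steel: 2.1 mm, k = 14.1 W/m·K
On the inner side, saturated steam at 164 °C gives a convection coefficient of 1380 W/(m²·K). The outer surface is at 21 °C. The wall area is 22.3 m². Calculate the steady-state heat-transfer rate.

Series thermal resistances:
R_inner film = 1/(h_i·A) = 1/(1380×22.3) = 3.249×10^-5 K/W
R_copper = L/(kA) = 0.0016/(394×22.3) = 1.821×10^-7 K/W
R_vermiculite fill = L/(kA) = 0.13/(0.0625×22.3) = 0.09327 K/W
R_stainless steel = L/(kA) = 0.0021/(14.1×22.3) = 6.679×10^-6 K/W
R_total = 0.09331 K/W
Q = ΔT / R_total = 143 / 0.09331

Q ≈ 1530 W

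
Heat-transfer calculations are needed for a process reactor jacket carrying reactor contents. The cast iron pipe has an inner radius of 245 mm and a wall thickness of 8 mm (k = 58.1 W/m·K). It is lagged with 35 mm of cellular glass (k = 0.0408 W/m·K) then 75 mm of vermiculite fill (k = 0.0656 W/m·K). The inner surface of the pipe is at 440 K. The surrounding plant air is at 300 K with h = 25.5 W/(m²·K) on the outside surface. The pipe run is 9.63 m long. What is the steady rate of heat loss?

Q ≈ 1240 W

Radial resistances (cylindrical: R_cond = ln(r_o/r_i)/(2πkL), R_conv = 1/(h·2πrL)):
R_cast iron pipe wall = ln(253/245)/(2π×58.1×9.63) = 9.14×10^-6 K/W
R_cellular glass = ln(288/253)/(2π×0.0408×9.63) = 0.05249 K/W
R_vermiculite fill = ln(363/288)/(2π×0.0656×9.63) = 0.05831 K/W
R_outer film = 1/(h_o·2πr_oL) = 1/(25.5×2π×0.363×9.63) = 0.001785 K/W
R_total = 0.1126 K/W
Q = ΔT/R_total = 140/0.1126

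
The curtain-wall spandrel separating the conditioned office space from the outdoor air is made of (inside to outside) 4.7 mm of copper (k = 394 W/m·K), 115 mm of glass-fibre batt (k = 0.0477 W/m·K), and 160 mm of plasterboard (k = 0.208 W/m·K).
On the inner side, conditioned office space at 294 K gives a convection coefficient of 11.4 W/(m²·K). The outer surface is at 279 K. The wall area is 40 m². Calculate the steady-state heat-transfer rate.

Thermal resistances in series:
R_inner film = 1/(h_i·A) = 1/(11.4×40) = 0.002193 K/W
R_copper = L/(kA) = 0.0047/(394×40) = 2.982×10^-7 K/W
R_glass-fibre batt = L/(kA) = 0.115/(0.0477×40) = 0.06027 K/W
R_plasterboard = L/(kA) = 0.16/(0.208×40) = 0.01923 K/W
R_total = 0.0817 K/W
Q = ΔT / R_total = 15 / 0.0817

Q ≈ 184 W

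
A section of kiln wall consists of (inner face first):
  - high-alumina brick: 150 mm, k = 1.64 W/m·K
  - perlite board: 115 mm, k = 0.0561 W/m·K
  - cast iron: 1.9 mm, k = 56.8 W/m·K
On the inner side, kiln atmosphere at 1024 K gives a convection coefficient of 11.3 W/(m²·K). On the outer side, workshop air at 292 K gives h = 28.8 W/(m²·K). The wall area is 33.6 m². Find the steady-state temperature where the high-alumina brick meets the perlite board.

T ≈ 966 K

Series thermal resistances:
R_inner film = 1/(h_i·A) = 1/(11.3×33.6) = 0.002634 K/W
R_high-alumina brick = L/(kA) = 0.15/(1.64×33.6) = 0.002722 K/W
R_perlite board = L/(kA) = 0.115/(0.0561×33.6) = 0.06101 K/W
R_cast iron = L/(kA) = 0.0019/(56.8×33.6) = 9.956×10^-7 K/W
R_outer film = 1/(h_o·A) = 1/(28.8×33.6) = 0.001033 K/W
R_total = 0.0674 K/W;  Q = ΔT/R_total = 732/0.0674 = 10860 W
T_interface = T_inner − Q·ΣR(inner→interface) = 1024 − 10900×0.005356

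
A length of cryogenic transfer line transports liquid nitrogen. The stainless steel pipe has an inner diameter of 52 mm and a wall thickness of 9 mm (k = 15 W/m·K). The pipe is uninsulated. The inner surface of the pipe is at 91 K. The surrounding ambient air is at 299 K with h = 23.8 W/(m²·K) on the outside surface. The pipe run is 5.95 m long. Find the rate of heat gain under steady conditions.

Q ≈ 6370 W

For a radial system each layer contributes R = ln(r_out/r_in)/(2πkL); films add R = 1/(hA).
R_stainless steel pipe wall = ln(35/26)/(2π×15×5.95) = 5.301×10^-4 K/W
R_outer film = 1/(h_o·2πr_oL) = 1/(23.8×2π×0.035×5.95) = 0.03211 K/W
R_total = 0.03264 K/W
Q = ΔT/R_total = 208/0.03264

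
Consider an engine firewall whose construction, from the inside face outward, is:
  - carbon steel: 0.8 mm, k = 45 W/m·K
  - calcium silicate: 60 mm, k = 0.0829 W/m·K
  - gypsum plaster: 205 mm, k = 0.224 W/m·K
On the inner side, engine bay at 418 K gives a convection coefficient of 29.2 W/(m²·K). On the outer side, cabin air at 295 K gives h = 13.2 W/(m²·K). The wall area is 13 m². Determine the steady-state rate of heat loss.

Q ≈ 914 W

Using the resistance-network approach (series):
R_inner film = 1/(h_i·A) = 1/(29.2×13) = 0.002634 K/W
R_carbon steel = L/(kA) = 0.0008/(45×13) = 1.368×10^-6 K/W
R_calcium silicate = L/(kA) = 0.06/(0.0829×13) = 0.05567 K/W
R_gypsum plaster = L/(kA) = 0.205/(0.224×13) = 0.0704 K/W
R_outer film = 1/(h_o·A) = 1/(13.2×13) = 0.005828 K/W
R_total = 0.1345 K/W
Q = ΔT / R_total = 123 / 0.1345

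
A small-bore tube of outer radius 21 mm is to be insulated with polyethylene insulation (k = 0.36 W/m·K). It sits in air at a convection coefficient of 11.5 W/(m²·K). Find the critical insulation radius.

r_cr ≈ 31.3 mm

For a cylinder r_cr = k/h = 0.36/11.5
r_cr = 31.3 mm; since the bare radius (21 mm) is below r_cr, adding a thin layer of insulation will *increase* heat loss.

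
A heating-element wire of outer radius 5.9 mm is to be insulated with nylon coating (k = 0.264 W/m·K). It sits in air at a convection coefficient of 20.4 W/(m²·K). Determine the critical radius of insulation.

r_cr ≈ 12.9 mm

For a cylinder r_cr = k/h = 0.264/20.4
r_cr = 12.9 mm; since the bare radius (5.9 mm) is below r_cr, adding a thin layer of insulation will *increase* heat loss.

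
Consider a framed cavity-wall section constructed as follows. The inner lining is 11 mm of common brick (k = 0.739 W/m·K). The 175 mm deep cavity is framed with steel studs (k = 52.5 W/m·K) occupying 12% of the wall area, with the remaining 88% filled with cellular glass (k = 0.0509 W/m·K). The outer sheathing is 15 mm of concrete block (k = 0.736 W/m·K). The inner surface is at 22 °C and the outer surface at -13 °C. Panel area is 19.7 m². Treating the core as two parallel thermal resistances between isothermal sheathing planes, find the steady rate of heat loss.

Sheathing layers in series; stud and cavity paths in parallel between them.
R_inner = 0.011/(0.739×19.7) = 7.556×10^-4 K/W
R_stud  = 0.175/(52.5×0.12×19.7) = 0.00141 K/W
R_cav   = 0.175/(0.0509×0.88×19.7) = 0.1983 K/W
1/R_core = 1/R_stud + 1/R_cav → R_core = 0.0014 K/W
R_outer = 0.015/(0.736×19.7) = 0.001035 K/W
R_total = 0.00319 K/W
Q = ΔT/R_total = 35/0.00319

Q ≈ 11000 W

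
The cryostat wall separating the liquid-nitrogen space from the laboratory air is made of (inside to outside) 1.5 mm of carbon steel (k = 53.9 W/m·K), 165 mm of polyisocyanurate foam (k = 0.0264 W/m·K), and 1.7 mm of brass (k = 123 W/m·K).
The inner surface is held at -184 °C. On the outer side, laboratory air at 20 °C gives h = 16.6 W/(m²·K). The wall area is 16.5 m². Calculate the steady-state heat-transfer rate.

Using the resistance-network approach (series):
R_carbon steel = L/(kA) = 0.0015/(53.9×16.5) = 1.687×10^-6 K/W
R_polyisocyanurate foam = L/(kA) = 0.165/(0.0264×16.5) = 0.3788 K/W
R_brass = L/(kA) = 0.0017/(123×16.5) = 8.376×10^-7 K/W
R_outer film = 1/(h_o·A) = 1/(16.6×16.5) = 0.003651 K/W
R_total = 0.3824 K/W
Q = ΔT / R_total = 204 / 0.3824

Q ≈ 533 W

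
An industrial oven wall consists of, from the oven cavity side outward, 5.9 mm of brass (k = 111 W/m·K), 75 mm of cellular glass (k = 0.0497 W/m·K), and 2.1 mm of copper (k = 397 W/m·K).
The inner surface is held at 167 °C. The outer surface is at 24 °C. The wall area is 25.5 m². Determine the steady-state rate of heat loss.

Q ≈ 2420 W

Using the resistance-network approach (series):
R_brass = L/(kA) = 0.0059/(111×25.5) = 2.084×10^-6 K/W
R_cellular glass = L/(kA) = 0.075/(0.0497×25.5) = 0.05918 K/W
R_copper = L/(kA) = 0.0021/(397×25.5) = 2.074×10^-7 K/W
R_total = 0.05918 K/W
Q = ΔT / R_total = 143 / 0.05918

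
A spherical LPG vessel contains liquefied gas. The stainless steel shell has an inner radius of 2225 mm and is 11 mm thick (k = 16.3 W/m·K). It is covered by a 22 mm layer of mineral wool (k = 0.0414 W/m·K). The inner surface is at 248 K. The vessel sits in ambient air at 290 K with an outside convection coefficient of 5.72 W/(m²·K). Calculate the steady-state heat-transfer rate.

Q ≈ 3780 W

Each spherical layer contributes R = (1/r_i − 1/r_o)/(4πk):
R_stainless steel shell = (1/2.225 − 1/2.236)/(4π×16.3) = 1.079×10^-5 K/W
R_mineral wool = (1/2.236 − 1/2.258)/(4π×0.0414) = 0.008376 K/W
R_outer film = 1/(h·4πr_o²) = 1/(5.72×4π×2.258²) = 0.002729 K/W
R_total = 0.01112 K/W
Q = ΔT/R_total = 42/0.01112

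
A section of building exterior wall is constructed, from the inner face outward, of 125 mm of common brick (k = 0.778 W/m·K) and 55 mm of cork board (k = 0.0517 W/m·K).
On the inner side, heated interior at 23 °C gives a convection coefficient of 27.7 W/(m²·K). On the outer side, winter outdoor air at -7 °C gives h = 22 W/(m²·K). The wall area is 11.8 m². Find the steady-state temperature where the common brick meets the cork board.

T ≈ 18.5 °C

Treating each layer as a thermal resistance in series:
R_inner film = 1/(h_i·A) = 1/(27.7×11.8) = 0.003059 K/W
R_common brick = L/(kA) = 0.125/(0.778×11.8) = 0.01362 K/W
R_cork board = L/(kA) = 0.055/(0.0517×11.8) = 0.09016 K/W
R_outer film = 1/(h_o·A) = 1/(22×11.8) = 0.003852 K/W
R_total = 0.1107 K/W;  Q = ΔT/R_total = 30/0.1107 = 271 W
T_interface = T_inner − Q·ΣR(inner→interface) = 23 − 271×0.01668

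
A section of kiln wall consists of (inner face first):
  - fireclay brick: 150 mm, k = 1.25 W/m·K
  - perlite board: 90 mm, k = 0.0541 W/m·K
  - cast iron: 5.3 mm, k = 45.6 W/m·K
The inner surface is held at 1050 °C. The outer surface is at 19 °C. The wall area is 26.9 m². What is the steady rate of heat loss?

Model the wall as resistances in series:
R_fireclay brick = L/(kA) = 0.15/(1.25×26.9) = 0.004461 K/W
R_perlite board = L/(kA) = 0.09/(0.0541×26.9) = 0.06184 K/W
R_cast iron = L/(kA) = 0.0053/(45.6×26.9) = 4.321×10^-6 K/W
R_total = 0.06631 K/W
Q = ΔT / R_total = 1031 / 0.06631

Q ≈ 15500 W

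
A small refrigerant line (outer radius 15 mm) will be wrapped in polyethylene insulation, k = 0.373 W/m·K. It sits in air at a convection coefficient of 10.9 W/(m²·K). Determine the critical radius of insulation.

For a cylinder r_cr = k/h = 0.373/10.9
r_cr = 34.2 mm; since the bare radius (15 mm) is below r_cr, adding a thin layer of insulation will *increase* heat loss.

r_cr ≈ 34.2 mm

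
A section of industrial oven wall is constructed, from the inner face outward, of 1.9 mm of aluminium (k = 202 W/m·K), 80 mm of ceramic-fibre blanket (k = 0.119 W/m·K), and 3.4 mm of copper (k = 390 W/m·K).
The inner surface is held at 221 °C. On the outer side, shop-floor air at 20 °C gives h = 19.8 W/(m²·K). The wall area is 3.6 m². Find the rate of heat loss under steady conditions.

Using the resistance-network approach (series):
R_aluminium = L/(kA) = 0.0019/(202×3.6) = 2.613×10^-6 K/W
R_ceramic-fibre blanket = L/(kA) = 0.08/(0.119×3.6) = 0.1867 K/W
R_copper = L/(kA) = 0.0034/(390×3.6) = 2.422×10^-6 K/W
R_outer film = 1/(h_o·A) = 1/(19.8×3.6) = 0.01403 K/W
R_total = 0.2008 K/W
Q = ΔT / R_total = 201 / 0.2008

Q ≈ 1000 W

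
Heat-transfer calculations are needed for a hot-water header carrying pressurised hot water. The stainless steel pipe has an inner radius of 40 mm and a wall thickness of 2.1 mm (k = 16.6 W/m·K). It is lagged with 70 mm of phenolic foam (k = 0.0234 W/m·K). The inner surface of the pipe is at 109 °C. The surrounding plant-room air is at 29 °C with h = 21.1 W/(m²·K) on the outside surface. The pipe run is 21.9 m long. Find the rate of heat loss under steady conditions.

Q ≈ 260 W

Radial resistances (cylindrical: R_cond = ln(r_o/r_i)/(2πkL), R_conv = 1/(h·2πrL)):
R_stainless steel pipe wall = ln(42.1/40)/(2π×16.6×21.9) = 2.24×10^-5 K/W
R_phenolic foam = ln(112.1/42.1)/(2π×0.0234×21.9) = 0.3042 K/W
R_outer film = 1/(h_o·2πr_oL) = 1/(21.1×2π×0.1121×21.9) = 0.003072 K/W
R_total = 0.3073 K/W
Q = ΔT/R_total = 80/0.3073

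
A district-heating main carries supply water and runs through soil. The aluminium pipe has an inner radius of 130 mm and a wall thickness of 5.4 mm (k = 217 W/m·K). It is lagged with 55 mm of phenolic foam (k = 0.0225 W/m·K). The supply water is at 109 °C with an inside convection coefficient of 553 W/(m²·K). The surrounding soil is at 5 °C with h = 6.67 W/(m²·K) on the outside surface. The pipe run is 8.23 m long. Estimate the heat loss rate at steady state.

Cylindrical conduction, so R = ln(r₂/r₁)/(2πkL) per layer, in series:
R_inner film = 1/(h_i·2πr₁L) = 1/(553×2π×0.13×8.23) = 2.69×10^-4 K/W
R_aluminium pipe wall = ln(135.4/130)/(2π×217×8.23) = 3.627×10^-6 K/W
R_phenolic foam = ln(190.4/135.4)/(2π×0.0225×8.23) = 0.293 K/W
R_outer film = 1/(h_o·2πr_oL) = 1/(6.67×2π×0.1904×8.23) = 0.01523 K/W
R_total = 0.3085 K/W
Q = ΔT/R_total = 104/0.3085

Q ≈ 337 W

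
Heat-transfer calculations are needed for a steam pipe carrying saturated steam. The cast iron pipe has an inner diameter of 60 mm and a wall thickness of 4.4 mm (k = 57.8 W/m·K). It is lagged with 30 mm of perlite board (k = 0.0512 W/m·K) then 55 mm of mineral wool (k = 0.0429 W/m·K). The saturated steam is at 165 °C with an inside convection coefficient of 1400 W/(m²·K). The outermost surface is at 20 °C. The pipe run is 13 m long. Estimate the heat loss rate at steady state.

Q ≈ 444 W

Per-layer cylindrical resistances, series-summed:
R_inner film = 1/(h_i·2πr₁L) = 1/(1400×2π×0.03×13) = 2.915×10^-4 K/W
R_cast iron pipe wall = ln(34.4/30)/(2π×57.8×13) = 2.899×10^-5 K/W
R_perlite board = ln(64.4/34.4)/(2π×0.0512×13) = 0.1499 K/W
R_mineral wool = ln(119.4/64.4)/(2π×0.0429×13) = 0.1762 K/W
R_total = 0.3264 K/W
Q = ΔT/R_total = 145/0.3264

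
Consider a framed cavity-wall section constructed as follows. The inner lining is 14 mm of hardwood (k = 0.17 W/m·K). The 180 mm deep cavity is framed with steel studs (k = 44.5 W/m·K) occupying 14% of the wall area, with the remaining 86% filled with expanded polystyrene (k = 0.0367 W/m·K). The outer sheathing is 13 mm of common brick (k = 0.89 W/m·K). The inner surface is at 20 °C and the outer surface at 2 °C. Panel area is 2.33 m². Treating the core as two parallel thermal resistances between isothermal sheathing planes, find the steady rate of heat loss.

Sheathing layers in series; stud and cavity paths in parallel between them.
R_inner = 0.014/(0.17×2.33) = 0.03534 K/W
R_stud  = 0.18/(44.5×0.14×2.33) = 0.0124 K/W
R_cav   = 0.18/(0.0367×0.86×2.33) = 2.448 K/W
1/R_core = 1/R_stud + 1/R_cav → R_core = 0.01234 K/W
R_outer = 0.013/(0.89×2.33) = 0.006269 K/W
R_total = 0.05395 K/W
Q = ΔT/R_total = 18/0.05395

Q ≈ 334 W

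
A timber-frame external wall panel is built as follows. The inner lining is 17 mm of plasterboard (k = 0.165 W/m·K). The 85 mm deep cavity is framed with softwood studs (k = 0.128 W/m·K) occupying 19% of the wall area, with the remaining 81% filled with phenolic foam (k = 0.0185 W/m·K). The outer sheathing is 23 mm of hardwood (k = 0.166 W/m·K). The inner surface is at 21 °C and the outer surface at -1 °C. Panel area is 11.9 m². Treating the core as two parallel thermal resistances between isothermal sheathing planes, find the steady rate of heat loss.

Sheathing layers in series; stud and cavity paths in parallel between them.
R_inner = 0.017/(0.165×11.9) = 0.008658 K/W
R_stud  = 0.085/(0.128×0.19×11.9) = 0.2937 K/W
R_cav   = 0.085/(0.0185×0.81×11.9) = 0.4767 K/W
1/R_core = 1/R_stud + 1/R_cav → R_core = 0.1817 K/W
R_outer = 0.023/(0.166×11.9) = 0.01164 K/W
R_total = 0.202 K/W
Q = ΔT/R_total = 22/0.202

Q ≈ 109 W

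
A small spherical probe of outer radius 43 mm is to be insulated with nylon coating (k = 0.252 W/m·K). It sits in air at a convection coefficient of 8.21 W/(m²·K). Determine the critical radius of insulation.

For a sphere r_cr = 2k/h = 2×0.252/8.21
r_cr = 61.4 mm; since the bare radius (43 mm) is below r_cr, adding a thin layer of insulation will *increase* heat loss.

r_cr ≈ 61.4 mm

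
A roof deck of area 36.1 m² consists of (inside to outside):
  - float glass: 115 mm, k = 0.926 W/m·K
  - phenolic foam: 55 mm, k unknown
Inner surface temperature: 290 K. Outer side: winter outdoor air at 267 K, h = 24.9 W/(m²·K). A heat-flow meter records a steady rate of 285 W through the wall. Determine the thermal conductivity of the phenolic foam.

Model the wall as resistances in series:
R_float glass = L/(kA) = 0.115/(0.926×36.1) = 0.00344 K/W
R_outer film = 1/(h_o·A) = 1/(24.9×36.1) = 0.001112 K/W
Sum of known resistances R_other = 0.004553 K/W
Total R = ΔT/Q = 23/285 = 0.0807 K/W
R_phenolic foam = R_total − R_other = 0.07615 K/W
k = L/(R·A) = 0.055/(0.07615×36.1)

k ≈ 0.02 W/(m·K)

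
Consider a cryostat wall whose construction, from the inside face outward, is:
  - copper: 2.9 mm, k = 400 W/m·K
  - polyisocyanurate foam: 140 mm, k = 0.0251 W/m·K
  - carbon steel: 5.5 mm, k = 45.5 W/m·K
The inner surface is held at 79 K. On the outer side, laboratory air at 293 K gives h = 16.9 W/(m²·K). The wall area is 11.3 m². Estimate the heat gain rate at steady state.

Model the wall as resistances in series:
R_copper = L/(kA) = 0.0029/(400×11.3) = 6.416×10^-7 K/W
R_polyisocyanurate foam = L/(kA) = 0.14/(0.0251×11.3) = 0.4936 K/W
R_carbon steel = L/(kA) = 0.0055/(45.5×11.3) = 1.07×10^-5 K/W
R_outer film = 1/(h_o·A) = 1/(16.9×11.3) = 0.005236 K/W
R_total = 0.4988 K/W
Q = ΔT / R_total = 214 / 0.4988

Q ≈ 429 W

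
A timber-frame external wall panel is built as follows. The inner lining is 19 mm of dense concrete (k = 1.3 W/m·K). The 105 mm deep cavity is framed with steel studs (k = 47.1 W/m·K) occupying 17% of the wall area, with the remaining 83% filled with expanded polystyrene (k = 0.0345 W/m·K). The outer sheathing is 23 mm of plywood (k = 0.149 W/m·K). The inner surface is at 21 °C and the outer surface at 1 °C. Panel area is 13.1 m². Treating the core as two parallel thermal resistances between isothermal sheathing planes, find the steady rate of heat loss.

Sheathing layers in series; stud and cavity paths in parallel between them.
R_inner = 0.019/(1.3×13.1) = 0.001116 K/W
R_stud  = 0.105/(47.1×0.17×13.1) = 0.001001 K/W
R_cav   = 0.105/(0.0345×0.83×13.1) = 0.2799 K/W
1/R_core = 1/R_stud + 1/R_cav → R_core = 9.975×10^-4 K/W
R_outer = 0.023/(0.149×13.1) = 0.01178 K/W
R_total = 0.0139 K/W
Q = ΔT/R_total = 20/0.0139

Q ≈ 1440 W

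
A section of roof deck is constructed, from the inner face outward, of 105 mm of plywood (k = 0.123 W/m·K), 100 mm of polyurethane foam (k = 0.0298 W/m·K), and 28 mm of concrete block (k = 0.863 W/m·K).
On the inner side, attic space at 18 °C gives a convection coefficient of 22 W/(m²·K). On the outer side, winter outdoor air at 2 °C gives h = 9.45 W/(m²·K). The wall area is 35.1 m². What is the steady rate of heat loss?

Series thermal resistances:
R_inner film = 1/(h_i·A) = 1/(22×35.1) = 0.001295 K/W
R_plywood = L/(kA) = 0.105/(0.123×35.1) = 0.02432 K/W
R_polyurethane foam = L/(kA) = 0.1/(0.0298×35.1) = 0.0956 K/W
R_concrete block = L/(kA) = 0.028/(0.863×35.1) = 9.244×10^-4 K/W
R_outer film = 1/(h_o·A) = 1/(9.45×35.1) = 0.003015 K/W
R_total = 0.1252 K/W
Q = ΔT / R_total = 16 / 0.1252

Q ≈ 128 W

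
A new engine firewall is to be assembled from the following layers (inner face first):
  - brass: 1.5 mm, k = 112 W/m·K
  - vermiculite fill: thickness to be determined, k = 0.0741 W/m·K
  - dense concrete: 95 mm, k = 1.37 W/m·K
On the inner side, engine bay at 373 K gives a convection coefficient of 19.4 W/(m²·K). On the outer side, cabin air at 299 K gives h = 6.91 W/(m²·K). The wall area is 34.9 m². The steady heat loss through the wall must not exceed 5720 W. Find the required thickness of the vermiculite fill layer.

L ≈ 13.8 mm

Using the resistance-network approach (series):
R_inner film = 1/(h_i·A) = 1/(19.4×34.9) = 0.001477 K/W
R_brass = L/(kA) = 0.0015/(112×34.9) = 3.837×10^-7 K/W
R_dense concrete = L/(kA) = 0.095/(1.37×34.9) = 0.001987 K/W
R_outer film = 1/(h_o·A) = 1/(6.91×34.9) = 0.004147 K/W
Sum of the known resistances R_other = 0.007611 K/W
Required total resistance R_tot = ΔT/Q_allow = 74/5720 = 0.01294 K/W
R_vermiculite fill = R_tot − R_other = 0.005326 K/W
L = R·k·A = 0.005326×0.0741×34.9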